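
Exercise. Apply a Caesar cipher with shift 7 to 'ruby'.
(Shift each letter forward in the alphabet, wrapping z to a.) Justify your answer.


Shift each letter by 7: r -> y, u -> b, b -> i, y -> f. Result: 'ybif'.

ybif


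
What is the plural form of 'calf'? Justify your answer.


Apply rule: Change -f to -ves. 'calf' becomes 'calves'.

calves


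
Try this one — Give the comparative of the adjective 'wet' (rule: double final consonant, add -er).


Apply comparative formation (double final consonant, add -er): 'wet' -> 'wetter'.

wetter


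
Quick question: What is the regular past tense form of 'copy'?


Apply rule: Change -y to -ied. 'copy' becomes 'copied'.

copied


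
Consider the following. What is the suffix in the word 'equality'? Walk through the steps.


The word 'equality' = 'equal' (root) + '-ity' (suffix). The suffix is '-ity'.

ity


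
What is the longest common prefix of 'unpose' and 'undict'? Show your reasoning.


Compare from the start: 2 characters match: 'un'. Mismatch at position 3: 'p' vs 'd'.

un


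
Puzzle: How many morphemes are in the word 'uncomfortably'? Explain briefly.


Decomposition: un- (prefix) + comfort (root) + -able (suffix) + -ly (suffix) = 4 morpheme(s)

4 morphemes


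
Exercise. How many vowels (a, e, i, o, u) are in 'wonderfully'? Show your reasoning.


Vowels in 'wonderfully': o, e, u = 3 vowels.

3


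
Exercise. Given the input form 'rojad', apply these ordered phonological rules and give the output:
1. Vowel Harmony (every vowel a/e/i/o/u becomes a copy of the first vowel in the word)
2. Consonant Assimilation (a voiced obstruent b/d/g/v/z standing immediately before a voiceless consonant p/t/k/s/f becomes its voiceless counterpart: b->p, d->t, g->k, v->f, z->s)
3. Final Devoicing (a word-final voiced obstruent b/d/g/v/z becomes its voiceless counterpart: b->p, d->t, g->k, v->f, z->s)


Starting form: 'rojad'
Rule 1: Vowel Harmony: all vowels become 'o' (matching first vowel). 'rojad' -> 'rojod'
Rule 2: Consonant Assimilation: no voiced obstruent (b/d/g/v/z) stands immediately before a voiceless consonant (p/t/k/s/f). No change.
Rule 3: Final Devoicing: word-final voiced obstruent 'd' becomes voiceless 't'. 'rojod' -> 'rojot'
Final form: 'rojot'

rojot


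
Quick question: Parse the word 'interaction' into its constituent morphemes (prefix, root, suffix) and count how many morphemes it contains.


Step 1: Identify prefix: 'inter' (meaning: between)
Step 2: Identify root: 'act'
Step 3: Identify suffix(es): 'ion'
Decomposition: inter- (prefix: between) + act (root) + -ion (suffix: act of)
Total morphemes: 3

3 morphemes (inter- (prefix: between) + act (root) + -ion (suffix: act of))


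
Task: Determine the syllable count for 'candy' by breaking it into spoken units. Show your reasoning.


Break 'candy' into syllables: can-dy -> can | dy = 2 syllables

2 syllables


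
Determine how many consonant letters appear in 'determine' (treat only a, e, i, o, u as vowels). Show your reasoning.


Consonants in 'determine': d, t, r, m, n = 5 consonants.

5


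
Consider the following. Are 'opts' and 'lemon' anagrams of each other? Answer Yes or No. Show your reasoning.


Sorted letters of 'opts': 'opst'
Sorted letters of 'lemon': 'elmno'
They do not match.

No


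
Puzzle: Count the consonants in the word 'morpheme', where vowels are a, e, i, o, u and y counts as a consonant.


Consonants in 'morpheme': m, r, p, h, m = 5 consonants.

5


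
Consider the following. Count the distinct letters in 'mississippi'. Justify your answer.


Unique letters in 'mississippi': {i, m, p, s} = 4 distinct letters.

4


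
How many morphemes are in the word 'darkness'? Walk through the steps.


Decomposition: dark (root) + -ness (suffix) = 2 morpheme(s)

2 morphemes


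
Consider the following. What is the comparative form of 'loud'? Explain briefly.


Apply comparative formation (add -er): 'loud' -> 'louder'.

louder


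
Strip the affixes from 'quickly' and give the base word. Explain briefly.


Remove suffix '-ly' from 'quickly' to get root 'quick'.

quick


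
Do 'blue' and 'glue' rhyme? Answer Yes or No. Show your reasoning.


Rime (stressed vowel + following sounds) of 'blue': -ue = /uː/
Rime of 'glue': -ue = /uː/
/uː/ and /uː/ are the same ending sound, so the words rhyme.

Yes


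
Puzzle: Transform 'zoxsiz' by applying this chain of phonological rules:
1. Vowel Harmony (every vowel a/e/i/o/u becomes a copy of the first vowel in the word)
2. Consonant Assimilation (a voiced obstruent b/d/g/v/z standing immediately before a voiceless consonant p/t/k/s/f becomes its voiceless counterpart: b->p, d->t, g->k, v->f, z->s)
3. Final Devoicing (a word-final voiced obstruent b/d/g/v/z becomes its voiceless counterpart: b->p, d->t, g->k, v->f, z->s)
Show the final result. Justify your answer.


Starting form: 'zoxsiz'
Rule 1: Vowel Harmony: all vowels become 'o' (matching first vowel). 'zoxsiz' -> 'zoxsoz'
Rule 2: Consonant Assimilation: no voiced obstruent (b/d/g/v/z) stands immediately before a voiceless consonant (p/t/k/s/f). No change.
Rule 3: Final Devoicing: word-final voiced obstruent 'z' becomes voiceless 's'. 'zoxsoz' -> 'zoxsos'
Final form: 'zoxsos'

zoxsos


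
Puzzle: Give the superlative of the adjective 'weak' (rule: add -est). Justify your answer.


Apply superlative formation (add -est): 'weak' -> 'weakest'.

weakest


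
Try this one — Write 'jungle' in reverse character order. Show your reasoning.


Reverse 'jungle' character by character: 'elgnuj'.

elgnuj


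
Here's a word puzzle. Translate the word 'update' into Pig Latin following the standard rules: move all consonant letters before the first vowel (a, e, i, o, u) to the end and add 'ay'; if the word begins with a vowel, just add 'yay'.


'update' starts with a vowel, so add 'yay': 'updateyay'.

updateyay


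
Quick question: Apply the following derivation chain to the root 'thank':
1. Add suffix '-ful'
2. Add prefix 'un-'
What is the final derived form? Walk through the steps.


Step 1: Add suffix '-ful' to 'thank' = 'thankful'
Step 2: Add prefix 'un-' to 'thankful' = 'unthankful'

unthankful


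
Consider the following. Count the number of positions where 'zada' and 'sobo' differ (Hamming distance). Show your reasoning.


Alignment:
Position 1: 'z' vs 's' = DIFFER
Position 2: 'a' vs 'o' = DIFFER
Position 3: 'd' vs 'b' = DIFFER
Position 4: 'a' vs 'o' = DIFFER
Total differences: 4

4


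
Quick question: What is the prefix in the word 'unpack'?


The word 'unpack' = 'un' (prefix) + 'pack' (root). The prefix is 'un'.

un


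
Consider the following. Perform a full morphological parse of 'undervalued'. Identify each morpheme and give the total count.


Step 1: Identify prefix: 'under' (meaning: beneath/insufficient)
Step 2: Identify root: 'value'
Step 3: Identify suffix(es): 'ed'
Decomposition: under- (prefix: beneath/insufficient) + value (root) + -ed (suffix: past)
Total morphemes: 3

3 morphemes (under- (prefix: beneath/insufficient) + value (root) + -ed (suffix: past))


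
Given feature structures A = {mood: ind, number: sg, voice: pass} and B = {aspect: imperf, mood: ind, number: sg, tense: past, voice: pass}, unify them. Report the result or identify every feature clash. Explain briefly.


Compare features:
aspect: A=_ vs B=imperf -> unified: imperf
mood: A=ind vs B=ind -> unified: ind
number: A=sg vs B=sg -> unified: sg
tense: A=_ vs B=past -> unified: past
voice: A=pass vs B=pass -> unified: pass
No clashes found.

Unified: {aspect: imperf, mood: ind, number: sg, tense: past, voice: pass}


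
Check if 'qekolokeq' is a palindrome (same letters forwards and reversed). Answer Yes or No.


Forward: 'qekolokeq'
Reversed: 'qekolokeq'
They are identical.

Yes


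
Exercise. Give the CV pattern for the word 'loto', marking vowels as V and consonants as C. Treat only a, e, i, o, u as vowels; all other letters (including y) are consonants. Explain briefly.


Letter mapping: l = C, o = V, t = C, o = V.

CVCV


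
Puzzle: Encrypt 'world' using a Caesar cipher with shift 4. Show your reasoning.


Shift each letter by 4: w -> a, o -> s, r -> v, l -> p, d -> h. Result: 'asvph'.

asvph


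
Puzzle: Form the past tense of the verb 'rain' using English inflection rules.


Apply rule: Add -ed. 'rain' becomes 'rained'.

rained


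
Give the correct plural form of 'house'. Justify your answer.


Apply rule: Add -s. 'house' becomes 'houses'.

houses


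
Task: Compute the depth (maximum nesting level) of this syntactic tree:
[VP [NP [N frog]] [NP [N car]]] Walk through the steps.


Count bracket nesting levels:
'[' at pos 0: depth = 1
'[' at pos 4: depth = 2
'[' at pos 8: depth = 3
'[' at pos 18: depth = 2
'[' at pos 22: depth = 3
Maximum depth reached: 3

3


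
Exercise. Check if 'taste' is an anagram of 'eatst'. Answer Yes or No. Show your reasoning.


Sorted letters of 'taste': 'aestt'
Sorted letters of 'eatst': 'aestt'
They match.

Yes


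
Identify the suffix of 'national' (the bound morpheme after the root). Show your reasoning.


The word 'national' = 'nation' (root) + '-al' (suffix). The suffix is '-al'.

al


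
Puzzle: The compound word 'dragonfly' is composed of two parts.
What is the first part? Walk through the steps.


Split 'dragonfly' into 'dragon' + 'fly'. The first part is 'dragon'.

dragon


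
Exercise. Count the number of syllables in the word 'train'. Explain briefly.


Break 'train' into syllables: train -> train = 1 syllable

1 syllable


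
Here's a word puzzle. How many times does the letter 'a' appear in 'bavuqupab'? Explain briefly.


Letter 'a' in 'bavuqupab': found at position(s) 2, 8 = 2 occurrence(s).

2


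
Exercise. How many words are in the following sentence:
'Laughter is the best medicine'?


Split into words: Laughter | is | the | best | medicine = 5 words.

5


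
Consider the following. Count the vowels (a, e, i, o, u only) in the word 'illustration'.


Vowels in 'illustration': i, u, a, i, o = 5 vowels.

5


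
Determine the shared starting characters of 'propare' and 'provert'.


Compare from the start: 3 characters match: 'pro'. Mismatch at position 4: 'p' vs 'v'.

pro


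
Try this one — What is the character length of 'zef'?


Spell out 'zef' and number each letter: z(1), e(2), f(3). Total: 3 letters.

3


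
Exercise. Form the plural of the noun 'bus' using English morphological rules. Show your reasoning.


Apply rule: Add -es (sibilant/fricative ending). 'bus' becomes 'buses'.

buses


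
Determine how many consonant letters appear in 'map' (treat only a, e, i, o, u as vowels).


Consonants in 'map': m, p = 2 consonants.

2


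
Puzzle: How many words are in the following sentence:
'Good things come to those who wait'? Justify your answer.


Split into words: Good | things | come | to | those | who | wait = 7 words.

7


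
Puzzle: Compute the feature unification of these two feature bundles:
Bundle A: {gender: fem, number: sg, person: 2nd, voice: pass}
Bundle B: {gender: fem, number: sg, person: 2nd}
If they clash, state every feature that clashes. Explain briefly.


Compare features:
gender: A=fem vs B=fem -> unified: fem
number: A=sg vs B=sg -> unified: sg
person: A=2nd vs B=2nd -> unified: 2nd
voice: A=pass vs B=_ -> unified: pass
No clashes found.

Unified: {gender: fem, number: sg, person: 2nd, voice: pass}


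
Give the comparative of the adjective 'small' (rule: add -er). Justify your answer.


Apply comparative formation (add -er): 'small' -> 'smaller'.

smaller


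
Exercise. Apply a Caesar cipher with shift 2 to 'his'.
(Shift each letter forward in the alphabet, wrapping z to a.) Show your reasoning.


Shift each letter by 2: h -> j, i -> k, s -> u. Result: 'jku'.

jku


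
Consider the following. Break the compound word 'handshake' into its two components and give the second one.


Split 'handshake' into 'hand' + 'shake'. The second part is 'shake'.

shake


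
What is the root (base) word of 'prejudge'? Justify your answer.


Remove prefix 'pre' from 'prejudge' to get root 'judge'.

judge


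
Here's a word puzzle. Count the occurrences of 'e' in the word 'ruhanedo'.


Letter 'e' in 'ruhanedo': found at position(s) 6 = 1 occurrence(s).

1


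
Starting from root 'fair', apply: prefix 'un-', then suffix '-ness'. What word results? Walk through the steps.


Step 1: Add prefix 'un-' to 'fair' = 'unfair'
Step 2: Add suffix '-ness' to 'unfair' = 'unfairness'

unfairness


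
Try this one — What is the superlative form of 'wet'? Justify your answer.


Apply superlative formation (double final consonant, add -est): 'wet' -> 'wettest'.

wettest


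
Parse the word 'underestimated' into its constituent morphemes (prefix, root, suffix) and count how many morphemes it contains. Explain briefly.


Step 1: Identify prefix: 'under' (meaning: beneath/insufficient)
Step 2: Identify root: 'estimate'
Step 3: Identify suffix(es): 'ed'
Decomposition: under- (prefix: beneath/insufficient) + estimate (root) + -ed (suffix: past)
Total morphemes: 3

3 morphemes (under- (prefix: beneath/insufficient) + estimate (root) + -ed (suffix: past))


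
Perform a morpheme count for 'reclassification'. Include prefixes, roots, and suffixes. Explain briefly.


Decomposition: re- (prefix) + class (root) + -ify (suffix) + -ation (suffix) = 4 morpheme(s)

4 morphemes


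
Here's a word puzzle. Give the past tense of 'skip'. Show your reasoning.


Apply rule: Double final consonant and add -ed. 'skip' becomes 'skipped'.

skipped


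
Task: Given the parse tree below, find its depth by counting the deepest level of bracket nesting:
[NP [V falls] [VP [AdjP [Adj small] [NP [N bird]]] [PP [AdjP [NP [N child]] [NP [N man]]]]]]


Count bracket nesting levels:
'[' at pos 0: depth = 1
'[' at pos 4: depth = 2
'[' at pos 14: depth = 2
'[' at pos 18: depth = 3
'[' at pos 24: depth = 4
'[' at pos 36: depth = 4
'[' at pos 40: depth = 5
'[' at pos 51: depth = 3
'[' at pos 55: depth = 4
'[' at pos 61: depth = 5
'[' at pos 65: depth = 6
'[' at pos 76: depth = 5
'[' at pos 80: depth = 6
Maximum depth reached: 6

6


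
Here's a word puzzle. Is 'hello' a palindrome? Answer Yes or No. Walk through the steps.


Forward: 'hello'
Reversed: 'olleh'
They differ.

No


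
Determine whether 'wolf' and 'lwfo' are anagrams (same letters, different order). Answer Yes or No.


Sorted letters of 'wolf': 'flow'
Sorted letters of 'lwfo': 'flow'
They match.

Yes


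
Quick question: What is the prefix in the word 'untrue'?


The word 'untrue' = 'un' (prefix) + 'true' (root). The prefix is 'un'.

un


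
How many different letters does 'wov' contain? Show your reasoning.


Unique letters in 'wov': {o, v, w} = 3 distinct letters.

3


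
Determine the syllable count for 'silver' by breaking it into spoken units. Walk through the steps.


Break 'silver' into syllables: sil-ver -> sil | ver = 2 syllables

2 syllables


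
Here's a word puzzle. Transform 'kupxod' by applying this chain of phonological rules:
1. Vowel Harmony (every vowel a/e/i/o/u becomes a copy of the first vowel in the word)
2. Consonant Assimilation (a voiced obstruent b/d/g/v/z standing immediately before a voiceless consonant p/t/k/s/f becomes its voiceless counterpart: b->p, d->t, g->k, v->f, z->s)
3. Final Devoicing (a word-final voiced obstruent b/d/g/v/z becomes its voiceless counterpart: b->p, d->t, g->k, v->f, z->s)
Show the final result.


Starting form: 'kupxod'
Rule 1: Vowel Harmony: all vowels become 'u' (matching first vowel). 'kupxod' -> 'kupxud'
Rule 2: Consonant Assimilation: no voiced obstruent (b/d/g/v/z) stands immediately before a voiceless consonant (p/t/k/s/f). No change.
Rule 3: Final Devoicing: word-final voiced obstruent 'd' becomes voiceless 't'. 'kupxud' -> 'kupxut'
Final form: 'kupxut'

kupxut


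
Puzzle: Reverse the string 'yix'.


Reverse 'yix' character by character: 'xiy'.

xiy


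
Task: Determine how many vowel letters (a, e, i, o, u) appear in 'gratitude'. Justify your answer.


Vowels in 'gratitude': a, i, u, e = 4 vowels.

4


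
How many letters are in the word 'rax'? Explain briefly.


Spell out 'rax' and number each letter: r(1), a(2), x(3). Total: 3 letters.

3


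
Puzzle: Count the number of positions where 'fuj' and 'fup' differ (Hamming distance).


Alignment:
Position 1: 'f' vs 'f' = match
Position 2: 'u' vs 'u' = match
Position 3: 'j' vs 'p' = DIFFER
Total differences: 1

1


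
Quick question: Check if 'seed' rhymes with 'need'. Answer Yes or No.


Rime (stressed vowel + following sounds) of 'seed': -eed = /iːd/
Rime of 'need': -eed = /iːd/
/iːd/ and /iːd/ are the same ending sound, so the words rhyme.

Yes


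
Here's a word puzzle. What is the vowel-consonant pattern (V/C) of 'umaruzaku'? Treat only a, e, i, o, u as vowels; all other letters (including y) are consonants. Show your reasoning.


Letter mapping: u = V, m = C, a = V, r = C, u = V, z = C, a = V, k = C, u = V.

VCVCVCVCV


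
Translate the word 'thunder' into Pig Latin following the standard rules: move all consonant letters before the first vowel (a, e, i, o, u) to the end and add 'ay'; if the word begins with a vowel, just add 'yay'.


'thunder': move consonant cluster 'th' to end and add 'ay': 'underthay'.

underthay


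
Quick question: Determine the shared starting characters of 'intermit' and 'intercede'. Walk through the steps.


Compare from the start: 5 characters match: 'inter'. Mismatch at position 6: 'm' vs 'c'.

inter


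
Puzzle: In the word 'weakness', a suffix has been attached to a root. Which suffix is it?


The word 'weakness' = 'weak' (root) + '-ness' (suffix). The suffix is '-ness'.

ness


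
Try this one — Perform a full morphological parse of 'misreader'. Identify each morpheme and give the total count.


Step 1: Identify prefix: 'mis' (meaning: wrongly)
Step 2: Identify root: 'read'
Step 3: Identify suffix(es): 'er'
Decomposition: mis- (prefix: wrongly) + read (root) + -er (suffix: one who)
Total morphemes: 3

3 morphemes (mis- (prefix: wrongly) + read (root) + -er (suffix: one who))


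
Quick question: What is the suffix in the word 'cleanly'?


The word 'cleanly' = 'clean' (root) + '-ly' (suffix). The suffix is '-ly'.

ly


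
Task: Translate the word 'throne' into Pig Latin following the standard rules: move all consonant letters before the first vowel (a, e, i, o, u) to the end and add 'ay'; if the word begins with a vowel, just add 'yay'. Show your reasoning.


'throne': move consonant cluster 'thr' to end and add 'ay': 'onethray'.

onethray


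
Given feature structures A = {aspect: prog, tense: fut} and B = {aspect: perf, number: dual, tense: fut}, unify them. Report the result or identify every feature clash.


Compare features:
aspect: A=prog vs B=perf -> CLASH
number: A=_ vs B=dual -> unified: dual
tense: A=fut vs B=fut -> unified: fut
Clash detected on feature 'aspect' (prog vs perf); unification fails.

CLASH on 'aspect' (prog vs perf)


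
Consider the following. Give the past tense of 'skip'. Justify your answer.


Apply rule: Double final consonant and add -ed. 'skip' becomes 'skipped'.

skipped


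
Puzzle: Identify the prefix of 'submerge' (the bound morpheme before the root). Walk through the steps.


The word 'submerge' = 'sub' (prefix) + 'merge' (root). The prefix is 'sub'.

sub


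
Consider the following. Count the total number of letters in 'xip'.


Spell out 'xip' and number each letter: x(1), i(2), p(3). Total: 3 letters.

3


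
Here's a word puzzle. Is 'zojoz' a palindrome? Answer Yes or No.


Forward: 'zojoz'
Reversed: 'zojoz'
They are identical.

Yes


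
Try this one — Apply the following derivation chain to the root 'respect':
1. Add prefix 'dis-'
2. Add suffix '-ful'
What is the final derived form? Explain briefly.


Step 1: Add prefix 'dis-' to 'respect' = 'disrespect'
Step 2: Add suffix '-ful' to 'disrespect' = 'disrespectful'

disrespectful


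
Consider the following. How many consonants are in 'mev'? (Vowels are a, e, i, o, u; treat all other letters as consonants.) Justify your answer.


Consonants in 'mev': m, v = 2 consonants.

2


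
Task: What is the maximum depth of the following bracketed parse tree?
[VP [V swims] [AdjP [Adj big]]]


Count bracket nesting levels:
'[' at pos 0: depth = 1
'[' at pos 4: depth = 2
'[' at pos 14: depth = 2
'[' at pos 20: depth = 3
Maximum depth reached: 3

3


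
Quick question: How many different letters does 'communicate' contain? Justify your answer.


Unique letters in 'communicate': {a, c, e, i, m, n, o, t, u} = 9 distinct letters.

9


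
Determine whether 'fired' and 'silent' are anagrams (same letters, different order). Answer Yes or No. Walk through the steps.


Sorted letters of 'fired': 'defir'
Sorted letters of 'silent': 'eilnst'
They do not match.

No


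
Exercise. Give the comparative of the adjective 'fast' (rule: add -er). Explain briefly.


Apply comparative formation (add -er): 'fast' -> 'faster'.

faster


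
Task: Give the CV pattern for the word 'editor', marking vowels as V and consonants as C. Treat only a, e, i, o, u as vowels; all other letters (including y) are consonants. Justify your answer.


Letter mapping: e = V, d = C, i = V, t = C, o = V, r = C.

VCVCVC


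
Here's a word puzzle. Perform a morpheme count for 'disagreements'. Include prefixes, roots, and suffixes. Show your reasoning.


Decomposition: dis- (prefix) + agree (root) + -ment (suffix) + -s (plural) = 4 morpheme(s)

4 morphemes


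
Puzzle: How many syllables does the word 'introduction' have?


Break 'introduction' into syllables: in-tro-duc-tion -> in | tro | duc | tion = 4 syllables

4 syllables


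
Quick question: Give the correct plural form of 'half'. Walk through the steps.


Apply rule: Change -f to -ves. 'half' becomes 'halves'.

halves


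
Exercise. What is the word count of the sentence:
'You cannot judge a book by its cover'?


Split into words: You | cannot | judge | a | book | by | its | cover = 8 words.

8


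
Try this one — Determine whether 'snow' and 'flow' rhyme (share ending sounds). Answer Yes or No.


Rime (stressed vowel + following sounds) of 'snow': -ow = /oʊ/
Rime of 'flow': -ow = /oʊ/
/oʊ/ and /oʊ/ are the same ending sound, so the words rhyme.

Yes


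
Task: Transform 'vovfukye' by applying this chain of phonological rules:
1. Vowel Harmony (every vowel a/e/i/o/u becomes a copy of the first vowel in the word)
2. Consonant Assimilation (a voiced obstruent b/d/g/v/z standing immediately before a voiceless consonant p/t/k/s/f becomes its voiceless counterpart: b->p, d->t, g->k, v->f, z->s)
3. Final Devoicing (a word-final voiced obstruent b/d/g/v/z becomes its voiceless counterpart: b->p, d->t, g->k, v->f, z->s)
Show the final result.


Starting form: 'vovfukye'
Rule 1: Vowel Harmony: all vowels become 'o' (matching first vowel). 'vovfukye' -> 'vovfokyo'
Rule 2: Consonant Assimilation: voiced obstruent before voiceless consonant becomes voiceless ('vf' -> 'ff'). 'vovfokyo' -> 'voffokyo'
Rule 3: Final Devoicing: the word ends in the vowel 'o', not a consonant. No change.
Final form: 'voffokyo'

voffokyo


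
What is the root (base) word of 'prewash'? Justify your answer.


Remove prefix 'pre' from 'prewash' to get root 'wash'.

wash


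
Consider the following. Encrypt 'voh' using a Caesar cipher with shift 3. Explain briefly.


Shift each letter by 3: v -> y, o -> r, h -> k. Result: 'yrk'.

yrk


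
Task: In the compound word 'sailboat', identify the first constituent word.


Split 'sailboat' into 'sail' + 'boat'. The first part is 'sail'.

sail


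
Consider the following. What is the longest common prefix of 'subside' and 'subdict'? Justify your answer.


Compare from the start: 3 characters match: 'sub'. Mismatch at position 4: 's' vs 'd'.

sub


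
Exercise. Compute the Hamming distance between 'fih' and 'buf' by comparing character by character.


Alignment:
Position 1: 'f' vs 'b' = DIFFER
Position 2: 'i' vs 'u' = DIFFER
Position 3: 'h' vs 'f' = DIFFER
Total differences: 3

3


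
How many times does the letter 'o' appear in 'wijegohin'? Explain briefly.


Letter 'o' in 'wijegohin': found at position(s) 6 = 1 occurrence(s).

1


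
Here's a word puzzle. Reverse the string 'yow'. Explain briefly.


Reverse 'yow' character by character: 'woy'.

woy


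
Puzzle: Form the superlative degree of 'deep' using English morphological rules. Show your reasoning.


Apply superlative formation (add -est): 'deep' -> 'deepest'.

deepest


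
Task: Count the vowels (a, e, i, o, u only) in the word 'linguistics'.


Vowels in 'linguistics': i, u, i, i = 4 vowels.

4


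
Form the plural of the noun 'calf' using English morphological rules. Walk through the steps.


Apply rule: Change -f to -ves. 'calf' becomes 'calves'.

calves


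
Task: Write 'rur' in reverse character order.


Reverse 'rur' character by character: 'rur'.

rur


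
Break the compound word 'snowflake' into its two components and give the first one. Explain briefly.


Split 'snowflake' into 'snow' + 'flake'. The first part is 'snow'.

snow


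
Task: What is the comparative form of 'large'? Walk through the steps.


Apply comparative formation (ends in e: add -r): 'large' -> 'larger'.

larger


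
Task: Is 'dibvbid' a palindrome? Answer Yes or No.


Forward: 'dibvbid'
Reversed: 'dibvbid'
They are identical.

Yes


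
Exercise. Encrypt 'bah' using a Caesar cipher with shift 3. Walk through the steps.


Shift each letter by 3: b -> e, a -> d, h -> k. Result: 'edk'.

edk


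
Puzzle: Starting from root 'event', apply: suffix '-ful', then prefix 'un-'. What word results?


Step 1: Add suffix '-ful' to 'event' = 'eventful'
Step 2: Add prefix 'un-' to 'eventful' = 'uneventful'

uneventful


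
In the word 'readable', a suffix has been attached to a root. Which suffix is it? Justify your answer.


The word 'readable' = 'read' (root) + '-able' (suffix). The suffix is '-able'.

able


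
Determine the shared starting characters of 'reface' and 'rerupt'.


Compare from the start: 2 characters match: 're'. Mismatch at position 3: 'f' vs 'r'.

re


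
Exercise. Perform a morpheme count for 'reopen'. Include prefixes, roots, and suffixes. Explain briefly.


Decomposition: re- (prefix) + open (root) = 2 morpheme(s)

2 morphemes


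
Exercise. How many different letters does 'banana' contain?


Unique letters in 'banana': {a, b, n} = 3 distinct letters.

3


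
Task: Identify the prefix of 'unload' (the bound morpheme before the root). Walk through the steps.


The word 'unload' = 'un' (prefix) + 'load' (root). The prefix is 'un'.

un


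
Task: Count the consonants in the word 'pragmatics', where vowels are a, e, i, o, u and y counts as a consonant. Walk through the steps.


Consonants in 'pragmatics': p, r, g, m, t, c, s = 7 consonants.

7


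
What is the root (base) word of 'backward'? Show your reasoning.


Remove suffix '-ward' from 'backward' to get root 'back'.

back


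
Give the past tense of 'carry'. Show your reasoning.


Apply rule: Change -y to -ied. 'carry' becomes 'carried'.

carried


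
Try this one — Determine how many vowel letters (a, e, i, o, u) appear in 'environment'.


Vowels in 'environment': e, i, o, e = 4 vowels.

4


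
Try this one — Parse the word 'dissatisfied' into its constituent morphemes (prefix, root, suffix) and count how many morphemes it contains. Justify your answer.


Step 1: Identify prefix: 'dis' (meaning: not/apart)
Step 2: Identify root: 'satisfy'
Step 3: Identify suffix(es): 'ed'
Decomposition: dis- (prefix: not/apart) + satisfy (root) + -ed (suffix: past)
Total morphemes: 3

3 morphemes (dis- (prefix: not/apart) + satisfy (root) + -ed (suffix: past))


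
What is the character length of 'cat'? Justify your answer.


Spell out 'cat' and number each letter: c(1), a(2), t(3). Total: 3 letters.

3


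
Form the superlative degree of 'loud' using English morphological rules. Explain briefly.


Apply superlative formation (add -est): 'loud' -> 'loudest'.

loudest


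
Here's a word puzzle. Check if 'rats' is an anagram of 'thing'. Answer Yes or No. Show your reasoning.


Sorted letters of 'rats': 'arst'
Sorted letters of 'thing': 'ghint'
They do not match.

No


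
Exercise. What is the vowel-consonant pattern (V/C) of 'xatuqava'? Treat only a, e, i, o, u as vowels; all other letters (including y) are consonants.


Letter mapping: x = C, a = V, t = C, u = V, q = C, a = V, v = C, a = V.

CVCVCVCV


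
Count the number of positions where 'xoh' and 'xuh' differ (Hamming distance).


Alignment:
Position 1: 'x' vs 'x' = match
Position 2: 'o' vs 'u' = DIFFER
Position 3: 'h' vs 'h' = match
Total differences: 1

1


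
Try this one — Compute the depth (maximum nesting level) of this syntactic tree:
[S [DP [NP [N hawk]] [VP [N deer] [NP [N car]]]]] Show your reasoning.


Count bracket nesting levels:
'[' at pos 0: depth = 1
'[' at pos 3: depth = 2
'[' at pos 7: depth = 3
'[' at pos 11: depth = 4
'[' at pos 21: depth = 3
'[' at pos 25: depth = 4
'[' at pos 34: depth = 4
'[' at pos 38: depth = 5
Maximum depth reached: 5

5


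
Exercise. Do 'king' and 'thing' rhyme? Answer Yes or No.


Rime (stressed vowel + following sounds) of 'king': -ing = /ɪŋ/
Rime of 'thing': -ing = /ɪŋ/
/ɪŋ/ and /ɪŋ/ are the same ending sound, so the words rhyme.

Yes


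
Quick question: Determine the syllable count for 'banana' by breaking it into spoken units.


Break 'banana' into syllables: ba-na-na -> ba | na | na = 3 syllables

3 syllables


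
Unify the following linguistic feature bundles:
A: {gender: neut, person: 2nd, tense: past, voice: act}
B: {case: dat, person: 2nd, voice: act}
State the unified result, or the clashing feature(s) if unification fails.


Compare features:
case: A=_ vs B=dat -> unified: dat
gender: A=neut vs B=_ -> unified: neut
person: A=2nd vs B=2nd -> unified: 2nd
tense: A=past vs B=_ -> unified: past
voice: A=act vs B=act -> unified: act
No clashes found.

Unified: {case: dat, gender: neut, person: 2nd, tense: past, voice: act}


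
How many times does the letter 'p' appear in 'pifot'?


Letter 'p' in 'pifot': found at position(s) 1 = 1 occurrence(s).

1


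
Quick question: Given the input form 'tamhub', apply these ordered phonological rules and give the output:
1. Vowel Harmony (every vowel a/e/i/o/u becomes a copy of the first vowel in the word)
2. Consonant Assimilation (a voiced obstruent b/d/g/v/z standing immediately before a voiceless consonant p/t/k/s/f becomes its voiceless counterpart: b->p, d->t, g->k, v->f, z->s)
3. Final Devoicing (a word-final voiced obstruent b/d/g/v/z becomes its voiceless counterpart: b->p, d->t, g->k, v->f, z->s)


Starting form: 'tamhub'
Rule 1: Vowel Harmony: all vowels become 'a' (matching first vowel). 'tamhub' -> 'tamhab'
Rule 2: Consonant Assimilation: no voiced obstruent (b/d/g/v/z) stands immediately before a voiceless consonant (p/t/k/s/f). No change.
Rule 3: Final Devoicing: word-final voiced obstruent 'b' becomes voiceless 'p'. 'tamhab' -> 'tamhap'
Final form: 'tamhap'

tamhap


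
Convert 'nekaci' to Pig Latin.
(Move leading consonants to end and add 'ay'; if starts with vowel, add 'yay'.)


'nekaci': move consonant cluster 'n' to end and add 'ay': 'ekacinay'.

ekacinay


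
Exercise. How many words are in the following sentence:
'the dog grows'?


Split into words: the | dog | grows = 3 words.

3


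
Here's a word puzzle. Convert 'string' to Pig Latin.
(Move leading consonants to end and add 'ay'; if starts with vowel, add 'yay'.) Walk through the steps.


'string': move consonant cluster 'str' to end and add 'ay': 'ingstray'.

ingstray


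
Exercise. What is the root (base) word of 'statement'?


Remove suffix '-ment' from 'statement' to get root 'state'.

state


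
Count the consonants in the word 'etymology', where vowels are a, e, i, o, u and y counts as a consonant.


Consonants in 'etymology': t, y, m, l, g, y = 6 consonants.

6


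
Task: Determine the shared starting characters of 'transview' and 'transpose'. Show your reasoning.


Compare from the start: 5 characters match: 'trans'. Mismatch at position 6: 'v' vs 'p'.

trans


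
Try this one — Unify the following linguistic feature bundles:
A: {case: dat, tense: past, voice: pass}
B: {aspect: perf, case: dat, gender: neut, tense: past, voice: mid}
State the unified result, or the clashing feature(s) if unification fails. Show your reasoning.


Compare features:
aspect: A=_ vs B=perf -> unified: perf
case: A=dat vs B=dat -> unified: dat
gender: A=_ vs B=neut -> unified: neut
tense: A=past vs B=past -> unified: past
voice: A=pass vs B=mid -> CLASH
Clash detected on feature 'voice' (pass vs mid); unification fails.

CLASH on 'voice' (pass vs mid)


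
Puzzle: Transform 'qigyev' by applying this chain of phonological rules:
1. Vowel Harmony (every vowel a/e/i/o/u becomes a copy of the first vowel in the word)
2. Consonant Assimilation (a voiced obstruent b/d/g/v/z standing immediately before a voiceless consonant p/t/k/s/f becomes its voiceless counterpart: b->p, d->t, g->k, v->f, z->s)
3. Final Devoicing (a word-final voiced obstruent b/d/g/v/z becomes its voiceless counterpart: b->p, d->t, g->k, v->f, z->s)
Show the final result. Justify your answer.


Starting form: 'qigyev'
Rule 1: Vowel Harmony: all vowels become 'i' (matching first vowel). 'qigyev' -> 'qigyiv'
Rule 2: Consonant Assimilation: no voiced obstruent (b/d/g/v/z) stands immediately before a voiceless consonant (p/t/k/s/f). No change.
Rule 3: Final Devoicing: word-final voiced obstruent 'v' becomes voiceless 'f'. 'qigyiv' -> 'qigyif'
Final form: 'qigyif'

qigyif


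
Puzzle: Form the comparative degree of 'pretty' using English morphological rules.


Apply comparative formation (consonant + y: change y to i, add -er): 'pretty' -> 'prettier'.

prettier


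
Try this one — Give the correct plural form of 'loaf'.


Apply rule: Change -f to -ves. 'loaf' becomes 'loaves'.

loaves


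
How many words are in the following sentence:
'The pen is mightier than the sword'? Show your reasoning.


Split into words: The | pen | is | mightier | than | the | sword = 7 words.

7


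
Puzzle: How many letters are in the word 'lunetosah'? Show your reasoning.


Spell out 'lunetosah' and number each letter: l(1), u(2), n(3), e(4), t(5), o(6), s(7), a(8), h(9). Total: 9 letters.

9


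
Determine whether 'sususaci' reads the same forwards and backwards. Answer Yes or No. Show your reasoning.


Forward: 'sususaci'
Reversed: 'icasusus'
They differ.

No


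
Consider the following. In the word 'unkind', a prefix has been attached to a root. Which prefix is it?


The word 'unkind' = 'un' (prefix) + 'kind' (root). The prefix is 'un'.

un


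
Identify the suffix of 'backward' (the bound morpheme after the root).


The word 'backward' = 'back' (root) + '-ward' (suffix). The suffix is '-ward'.

ward


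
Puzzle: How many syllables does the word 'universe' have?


Break 'universe' into syllables: u-ni-verse -> u | ni | verse = 3 syllables

3 syllables


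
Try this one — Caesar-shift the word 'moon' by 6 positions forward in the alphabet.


Shift each letter by 6: m -> s, o -> u, o -> u, n -> t. Result: 'suut'.

suut


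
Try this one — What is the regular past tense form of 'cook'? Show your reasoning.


Apply rule: Add -ed. 'cook' becomes 'cooked'.

cooked


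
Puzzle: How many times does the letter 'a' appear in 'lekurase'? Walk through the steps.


Letter 'a' in 'lekurase': found at position(s) 6 = 1 occurrence(s).

1


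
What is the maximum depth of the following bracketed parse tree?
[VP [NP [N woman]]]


Count bracket nesting levels:
'[' at pos 0: depth = 1
'[' at pos 4: depth = 2
'[' at pos 8: depth = 3
Maximum depth reached: 3

3


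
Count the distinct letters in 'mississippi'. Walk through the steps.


Unique letters in 'mississippi': {i, m, p, s} = 4 distinct letters.

4


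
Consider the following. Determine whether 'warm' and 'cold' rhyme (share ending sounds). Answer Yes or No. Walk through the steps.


Rime (stressed vowel + following sounds) of 'warm': -arm = /ɔːrm/
Rime of 'cold': -old = /oʊld/
/ɔːrm/ and /oʊld/ are different ending sounds, so the words do not rhyme.

No


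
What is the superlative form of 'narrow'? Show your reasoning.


Apply superlative formation (add -est): 'narrow' -> 'narrowest'.

narrowest


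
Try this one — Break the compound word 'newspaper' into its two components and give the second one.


Split 'newspaper' into 'news' + 'paper'. The second part is 'paper'.

paper


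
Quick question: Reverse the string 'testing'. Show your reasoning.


Reverse 'testing' character by character: 'gnitset'.

gnitset


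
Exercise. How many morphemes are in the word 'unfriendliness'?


Decomposition: un- (prefix) + friend (root) + -ly (suffix) + -ness (suffix) = 4 morpheme(s)

4 morphemes


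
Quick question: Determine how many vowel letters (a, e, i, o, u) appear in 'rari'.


Vowels in 'rari': a, i = 2 vowels.

2


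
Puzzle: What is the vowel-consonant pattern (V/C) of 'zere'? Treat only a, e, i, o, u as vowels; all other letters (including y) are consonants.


Letter mapping: z = C, e = V, r = C, e = V.

CVCV


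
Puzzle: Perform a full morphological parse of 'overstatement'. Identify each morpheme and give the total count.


Step 1: Identify prefix: 'over' (meaning: excessively)
Step 2: Identify root: 'state'
Step 3: Identify suffix(es): 'ment'
Decomposition: over- (prefix: excessively) + state (root) + -ment (suffix: action/result)
Total morphemes: 3

3 morphemes (over- (prefix: excessively) + state (root) + -ment (suffix: action/result))


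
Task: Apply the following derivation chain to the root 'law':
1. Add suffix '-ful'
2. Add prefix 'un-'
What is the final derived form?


Step 1: Add suffix '-ful' to 'law' = 'lawful'
Step 2: Add prefix 'un-' to 'lawful' = 'unlawful'

unlawful


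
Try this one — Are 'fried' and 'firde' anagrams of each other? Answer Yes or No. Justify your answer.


Sorted letters of 'fried': 'defir'
Sorted letters of 'firde': 'defir'
They match.

Yes


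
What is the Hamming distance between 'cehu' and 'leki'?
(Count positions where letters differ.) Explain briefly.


Alignment:
Position 1: 'c' vs 'l' = DIFFER
Position 2: 'e' vs 'e' = match
Position 3: 'h' vs 'k' = DIFFER
Position 4: 'u' vs 'i' = DIFFER
Total differences: 3

3


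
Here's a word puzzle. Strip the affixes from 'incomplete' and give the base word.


Remove prefix 'in' from 'incomplete' to get root 'complete'.

complete


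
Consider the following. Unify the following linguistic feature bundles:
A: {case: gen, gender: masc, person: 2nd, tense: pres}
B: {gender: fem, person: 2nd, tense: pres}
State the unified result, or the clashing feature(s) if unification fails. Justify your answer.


Compare features:
case: A=gen vs B=_ -> unified: gen
gender: A=masc vs B=fem -> CLASH
person: A=2nd vs B=2nd -> unified: 2nd
tense: A=pres vs B=pres -> unified: pres
Clash detected on feature 'gender' (masc vs fem); unification fails.

CLASH on 'gender' (masc vs fem)


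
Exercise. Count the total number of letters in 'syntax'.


Spell out 'syntax' and number each letter: s(1), y(2), n(3), t(4), a(5), x(6). Total: 6 letters.

6
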